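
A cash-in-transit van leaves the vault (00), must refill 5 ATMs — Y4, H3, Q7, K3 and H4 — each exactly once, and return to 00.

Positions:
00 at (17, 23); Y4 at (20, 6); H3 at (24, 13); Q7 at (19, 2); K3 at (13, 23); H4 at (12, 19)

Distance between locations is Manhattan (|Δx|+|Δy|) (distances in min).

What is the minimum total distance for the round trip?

With 5 stops there are 5!/2 = 60 distinct round trips (a route and its reverse cost the same).
00 → Y4 → H3 → Q7 → K3 → H4 → 00: 20+11+16+27+5+9 = 88
00 → Y4 → H3 → Q7 → H4 → K3 → 00: 20+11+16+24+5+4 = 80
00 → Y4 → H3 → K3 → Q7 → H4 → 00: 20+11+21+27+24+9 = 112
00 → Y4 → H3 → K3 → H4 → Q7 → 00: 20+11+21+5+24+23 = 104
00 → Y4 → H3 → H4 → Q7 → K3 → 00: 20+11+18+24+27+4 = 104
00 → Y4 → H3 → H4 → K3 → Q7 → 00: 20+11+18+5+27+23 = 104
00 → Y4 → Q7 → H3 → K3 → H4 → 00: 20+5+16+21+5+9 = 76
00 → Y4 → Q7 → H3 → H4 → K3 → 00: 20+5+16+18+5+4 = 68
00 → Y4 → Q7 → K3 → H3 → H4 → 00: 20+5+27+21+18+9 = 100
00 → Y4 → Q7 → K3 → H4 → H3 → 00: 20+5+27+5+18+17 = 92
00 → Y4 → Q7 → H4 → H3 → K3 → 00: 20+5+24+18+21+4 = 92
00 → Y4 → Q7 → H4 → K3 → H3 → 00: 20+5+24+5+21+17 = 92
00 → Y4 → K3 → H3 → Q7 → H4 → 00: 20+24+21+16+24+9 = 114
00 → Y4 → K3 → H3 → H4 → Q7 → 00: 20+24+21+18+24+23 = 130
… (46 more)
00 → H3 → Y4 → Q7 → H4 → K3 → 00: 17+11+5+24+5+4 = 66  ← best
The minimum is 66.
One optimal route: 00 → H3 → Y4 → Q7 → H4 → K3 → 00 (or its reverse).

Shortest round trip = 66 min.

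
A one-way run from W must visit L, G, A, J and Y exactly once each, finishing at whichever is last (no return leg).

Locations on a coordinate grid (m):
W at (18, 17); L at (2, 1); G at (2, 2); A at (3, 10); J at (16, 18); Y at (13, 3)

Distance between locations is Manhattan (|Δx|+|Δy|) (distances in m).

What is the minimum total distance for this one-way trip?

Minimum one-way distance = 44 m.

There are 5! = 120 possible orderings.
W - L - G - A - J - Y: 32+1+9+21+18 = 81
W - L - G - A - Y - J: 32+1+9+17+18 = 77
W - L - G - J - A - Y: 32+1+30+21+17 = 101
W - L - G - J - Y - A: 32+1+30+18+17 = 98
W - L - G - Y - A - J: 32+1+12+17+21 = 83
W - L - G - Y - J - A: 32+1+12+18+21 = 84
W - L - A - G - J - Y: 32+10+9+30+18 = 99
W - L - A - G - Y - J: 32+10+9+12+18 = 81
W - L - A - J - G - Y: 32+10+21+30+12 = 105
W - L - A - J - Y - G: 32+10+21+18+12 = 93
W - L - A - Y - G - J: 32+10+17+12+30 = 101
W - L - A - Y - J - G: 32+10+17+18+30 = 107
W - L - J - G - A - Y: 32+31+30+9+17 = 119
W - L - J - G - Y - A: 32+31+30+12+17 = 122
… (106 more)
W - J - Y - L - G - A: 3+18+13+1+9 = 44  ← best
The minimum is 44.
One shortest path: W → J → Y → L → G → A.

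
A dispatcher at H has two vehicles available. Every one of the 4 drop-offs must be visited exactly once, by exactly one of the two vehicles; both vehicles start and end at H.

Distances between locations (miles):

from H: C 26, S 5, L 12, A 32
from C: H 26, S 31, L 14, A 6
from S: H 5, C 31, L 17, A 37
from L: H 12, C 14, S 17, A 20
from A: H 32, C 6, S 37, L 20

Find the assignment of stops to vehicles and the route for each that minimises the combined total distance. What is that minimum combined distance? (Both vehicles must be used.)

There are 2^3 − 1 = 7 ways to divide the 4 stops into two non-empty groups. For each, the best each vehicle can do is its own shortest tour through its group:
  {C} + {S, L, A}: 52 + 74 = 126
  {S} + {C, L, A}: 10 + 64 = 74
  {C, S} + {L, A}: 62 + 64 = 126
  {L} + {C, S, A}: 24 + 74 = 98
  {C, L} + {S, A}: 52 + 74 = 126
  {S, L} + {C, A}: 34 + 64 = 98
  … (7 splits in total)
Best: vehicle 1 H → S → H = 10; vehicle 2 H → C → A → L → H = 64; combined 74.

Minimum combined distance: 74 miles.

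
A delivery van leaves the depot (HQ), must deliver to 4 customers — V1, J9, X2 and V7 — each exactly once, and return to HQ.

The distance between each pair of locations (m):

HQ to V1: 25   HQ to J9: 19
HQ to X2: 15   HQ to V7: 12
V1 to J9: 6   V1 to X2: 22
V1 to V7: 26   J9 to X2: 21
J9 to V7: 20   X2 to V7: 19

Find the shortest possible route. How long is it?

With 4 stops there are 4!/2 = 12 distinct round trips (a route and its reverse cost the same).
HQ → V1 → J9 → X2 → V7 → HQ: 25+6+21+19+12 = 83
HQ → V1 → J9 → V7 → X2 → HQ: 25+6+20+19+15 = 85
HQ → V1 → X2 → J9 → V7 → HQ: 25+22+21+20+12 = 100
HQ → V1 → X2 → V7 → J9 → HQ: 25+22+19+20+19 = 105
HQ → V1 → V7 → J9 → X2 → HQ: 25+26+20+21+15 = 107
HQ → V1 → V7 → X2 → J9 → HQ: 25+26+19+21+19 = 110
HQ → J9 → V1 → X2 → V7 → HQ: 19+6+22+19+12 = 78
HQ → J9 → V1 → V7 → X2 → HQ: 19+6+26+19+15 = 85
HQ → J9 → X2 → V1 → V7 → HQ: 19+21+22+26+12 = 100
HQ → J9 → V7 → V1 → X2 → HQ: 19+20+26+22+15 = 102
HQ → X2 → V1 → J9 → V7 → HQ: 15+22+6+20+12 = 75
HQ → X2 → J9 → V1 → V7 → HQ: 15+21+6+26+12 = 80
The minimum is 75.
One optimal route: HQ → X2 → V1 → J9 → V7 → HQ (or its reverse).

75 m — the shortest possible round trip.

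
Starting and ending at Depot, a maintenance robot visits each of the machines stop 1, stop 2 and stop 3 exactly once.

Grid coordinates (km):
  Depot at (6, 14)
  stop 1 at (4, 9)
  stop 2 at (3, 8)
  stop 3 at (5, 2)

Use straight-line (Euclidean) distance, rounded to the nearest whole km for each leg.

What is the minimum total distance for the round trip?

Shortest round trip = 24 km.

Depot→stop 1→stop 2→stop 3→Depot: 5+1+6+12 = 24
Depot→stop 1→stop 3→stop 2→Depot: 5+7+6+7 = 25
Depot→stop 2→stop 1→stop 3→Depot: 7+1+7+12 = 27
The minimum is 24.
One optimal route: Depot → stop 1 → stop 2 → stop 3 → Depot (or its reverse).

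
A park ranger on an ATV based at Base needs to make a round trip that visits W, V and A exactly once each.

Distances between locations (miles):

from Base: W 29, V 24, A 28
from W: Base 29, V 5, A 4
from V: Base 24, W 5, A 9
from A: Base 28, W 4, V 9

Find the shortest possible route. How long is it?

There are 3 distinct closed tours to check (reversals are equivalent).
Base-W-V-A-Base: 29+5+9+28 = 71
Base-W-A-V-Base: 29+4+9+24 = 66
Base-V-W-A-Base: 24+5+4+28 = 61
The minimum is 61.
One optimal route: Base → V → W → A → Base (or its reverse).

61 miles — the shortest possible round trip.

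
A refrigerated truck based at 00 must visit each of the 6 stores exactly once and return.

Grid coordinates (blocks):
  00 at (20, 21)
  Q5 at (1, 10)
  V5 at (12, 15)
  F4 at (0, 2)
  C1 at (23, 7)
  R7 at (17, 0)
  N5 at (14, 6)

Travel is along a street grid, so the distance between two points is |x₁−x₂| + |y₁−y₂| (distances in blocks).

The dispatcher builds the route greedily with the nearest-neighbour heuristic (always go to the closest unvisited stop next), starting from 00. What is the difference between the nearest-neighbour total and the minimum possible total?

The nearest-neighbour route is 26 blocks longer than optimal.

00: V5=14, C1=17, N5=21, R7=24, Q5=30, F4=39 ⇒ V5
V5: N5=11, Q5=16, C1=19, R7=20, F4=25 ⇒ N5
N5: R7=9, C1=10, Q5=17, F4=18 ⇒ R7
R7: C1=13, F4=19, Q5=26 ⇒ C1
C1: Q5=25, F4=28 ⇒ Q5
Q5: F4=9 ⇒ F4
NN route 00 → V5 → N5 → R7 → C1 → Q5 → F4 → 00 costs 120.
Optimal: 00 → V5 → Q5 → F4 → R7 → N5 → C1 → 00 costs 94 (by enumerating all 360 distinct tours).
Excess = 120 − 94 = 26.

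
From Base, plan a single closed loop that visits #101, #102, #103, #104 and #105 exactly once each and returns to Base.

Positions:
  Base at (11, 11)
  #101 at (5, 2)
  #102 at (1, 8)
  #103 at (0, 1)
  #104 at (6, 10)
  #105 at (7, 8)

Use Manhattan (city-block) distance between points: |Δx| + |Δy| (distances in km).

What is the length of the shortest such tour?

Minimum total distance: 42 km.

There are 60 distinct closed tours to check (reversals are equivalent).
Base-#101-#102-#103-#104-#105-Base: 15+10+8+15+3+7 = 58
Base-#101-#102-#103-#105-#104-Base: 15+10+8+14+3+6 = 56
Base-#101-#102-#104-#103-#105-Base: 15+10+7+15+14+7 = 68
Base-#101-#102-#104-#105-#103-Base: 15+10+7+3+14+21 = 70
Base-#101-#102-#105-#103-#104-Base: 15+10+6+14+15+6 = 66
Base-#101-#102-#105-#104-#103-Base: 15+10+6+3+15+21 = 70
Base-#101-#103-#102-#104-#105-Base: 15+6+8+7+3+7 = 46
Base-#101-#103-#102-#105-#104-Base: 15+6+8+6+3+6 = 44
Base-#101-#103-#104-#102-#105-Base: 15+6+15+7+6+7 = 56
Base-#101-#103-#104-#105-#102-Base: 15+6+15+3+6+13 = 58
Base-#101-#103-#105-#102-#104-Base: 15+6+14+6+7+6 = 54
Base-#101-#103-#105-#104-#102-Base: 15+6+14+3+7+13 = 58
Base-#101-#104-#102-#103-#105-Base: 15+9+7+8+14+7 = 60
Base-#101-#104-#102-#105-#103-Base: 15+9+7+6+14+21 = 72
… (46 more)
Base-#104-#101-#103-#102-#105-Base: 6+9+6+8+6+7 = 42  ← best
The minimum is 42.
One optimal route: Base → #104 → #101 → #103 → #102 → #105 → Base (or its reverse).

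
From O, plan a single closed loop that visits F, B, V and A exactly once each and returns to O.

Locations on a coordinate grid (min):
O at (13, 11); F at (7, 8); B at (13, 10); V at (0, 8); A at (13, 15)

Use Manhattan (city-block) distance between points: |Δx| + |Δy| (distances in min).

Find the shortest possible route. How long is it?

With 4 stops there are 4!/2 = 12 distinct round trips (a route and its reverse cost the same).
O → F → B → V → A → O: 9+8+15+20+4 = 56
O → F → B → A → V → O: 9+8+5+20+16 = 58
O → F → V → B → A → O: 9+7+15+5+4 = 40
O → F → V → A → B → O: 9+7+20+5+1 = 42
O → F → A → B → V → O: 9+13+5+15+16 = 58
O → F → A → V → B → O: 9+13+20+15+1 = 58
O → B → F → V → A → O: 1+8+7+20+4 = 40
O → B → F → A → V → O: 1+8+13+20+16 = 58
O → B → V → F → A → O: 1+15+7+13+4 = 40
O → B → A → F → V → O: 1+5+13+7+16 = 42
O → V → F → B → A → O: 16+7+8+5+4 = 40
O → V → B → F → A → O: 16+15+8+13+4 = 56
The minimum is 40.
One optimal route: O → F → V → B → A → O (or its reverse).

Minimum total distance: 40 min.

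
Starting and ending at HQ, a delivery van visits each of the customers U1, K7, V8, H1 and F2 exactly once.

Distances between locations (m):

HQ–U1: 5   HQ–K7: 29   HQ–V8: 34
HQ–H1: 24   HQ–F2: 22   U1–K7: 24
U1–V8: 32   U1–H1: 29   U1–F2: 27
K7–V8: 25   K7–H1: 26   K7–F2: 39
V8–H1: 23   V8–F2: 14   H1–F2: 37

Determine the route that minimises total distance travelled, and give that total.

With 5 stops there are 5!/2 = 60 distinct round trips (a route and its reverse cost the same).
HQ→U1→K7→V8→H1→F2→HQ: 5+24+25+23+37+22 = 136
HQ→U1→K7→V8→F2→H1→HQ: 5+24+25+14+37+24 = 129
HQ→U1→K7→H1→V8→F2→HQ: 5+24+26+23+14+22 = 114
HQ→U1→K7→H1→F2→V8→HQ: 5+24+26+37+14+34 = 140
HQ→U1→K7→F2→V8→H1→HQ: 5+24+39+14+23+24 = 129
HQ→U1→K7→F2→H1→V8→HQ: 5+24+39+37+23+34 = 162
HQ→U1→V8→K7→H1→F2→HQ: 5+32+25+26+37+22 = 147
HQ→U1→V8→K7→F2→H1→HQ: 5+32+25+39+37+24 = 162
HQ→U1→V8→H1→K7→F2→HQ: 5+32+23+26+39+22 = 147
HQ→U1→V8→H1→F2→K7→HQ: 5+32+23+37+39+29 = 165
HQ→U1→V8→F2→K7→H1→HQ: 5+32+14+39+26+24 = 140
HQ→U1→V8→F2→H1→K7→HQ: 5+32+14+37+26+29 = 143
HQ→U1→H1→K7→V8→F2→HQ: 5+29+26+25+14+22 = 121
HQ→U1→H1→K7→F2→V8→HQ: 5+29+26+39+14+34 = 147
… (46 more)
The minimum is 114.
One optimal route: HQ → U1 → K7 → H1 → V8 → F2 → HQ (or its reverse).

Minimum total distance: 114 m.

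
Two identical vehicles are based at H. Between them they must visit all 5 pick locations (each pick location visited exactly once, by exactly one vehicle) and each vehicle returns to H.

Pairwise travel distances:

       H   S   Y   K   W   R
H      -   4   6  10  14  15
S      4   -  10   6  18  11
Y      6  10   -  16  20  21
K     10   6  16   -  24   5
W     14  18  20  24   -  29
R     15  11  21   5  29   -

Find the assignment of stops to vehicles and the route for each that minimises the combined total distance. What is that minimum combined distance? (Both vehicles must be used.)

70 — the smallest possible combined total.

Check every non-empty split of the stops between the two vehicles; for each half take its own optimal tour:
  {S} + {Y, K, W, R}: 8 + 70 = 78
  {Y} + {S, K, W, R}: 12 + 58 = 70
  {S, Y} + {K, W, R}: 20 + 58 = 78
  {K} + {S, Y, W, R}: 20 + 70 = 90
  {S, K} + {Y, W, R}: 20 + 70 = 90
  {Y, K} + {S, W, R}: 32 + 58 = 90
  … (15 splits in total)
Best: vehicle 1 H → Y → H = 12; vehicle 2 H → S → K → R → W → H = 58; combined 70.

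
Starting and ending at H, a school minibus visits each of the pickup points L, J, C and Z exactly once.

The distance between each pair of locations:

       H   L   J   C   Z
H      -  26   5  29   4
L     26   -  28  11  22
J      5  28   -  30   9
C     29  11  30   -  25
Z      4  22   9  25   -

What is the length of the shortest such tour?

Minimum total distance: 72.

With 4 stops there are 4!/2 = 12 distinct round trips (a route and its reverse cost the same).
H - L - J - C - Z - H: 26+28+30+25+4 = 113
H - L - J - Z - C - H: 26+28+9+25+29 = 117
H - L - C - J - Z - H: 26+11+30+9+4 = 80
H - L - C - Z - J - H: 26+11+25+9+5 = 76
H - L - Z - J - C - H: 26+22+9+30+29 = 116
H - L - Z - C - J - H: 26+22+25+30+5 = 108
H - J - L - C - Z - H: 5+28+11+25+4 = 73
H - J - L - Z - C - H: 5+28+22+25+29 = 109
H - J - C - L - Z - H: 5+30+11+22+4 = 72
H - J - Z - L - C - H: 5+9+22+11+29 = 76
H - C - L - J - Z - H: 29+11+28+9+4 = 81
H - C - J - L - Z - H: 29+30+28+22+4 = 113
The minimum is 72.
One optimal route: H → J → C → L → Z → H (or its reverse).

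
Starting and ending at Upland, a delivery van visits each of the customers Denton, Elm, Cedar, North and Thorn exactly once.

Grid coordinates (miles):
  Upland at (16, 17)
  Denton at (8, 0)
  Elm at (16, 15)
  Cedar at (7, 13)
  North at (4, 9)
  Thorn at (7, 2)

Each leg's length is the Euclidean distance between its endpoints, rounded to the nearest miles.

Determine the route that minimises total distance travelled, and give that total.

Shortest round trip = 44 miles.

Upland → Denton → Elm → Cedar → North → Thorn → Upland: 19+17+9+5+8+17 = 75
Upland → Denton → Elm → Cedar → Thorn → North → Upland: 19+17+9+11+8+14 = 78
Upland → Denton → Elm → North → Cedar → Thorn → Upland: 19+17+13+5+11+17 = 82
Upland → Denton → Elm → North → Thorn → Cedar → Upland: 19+17+13+8+11+10 = 78
Upland → Denton → Elm → Thorn → Cedar → North → Upland: 19+17+16+11+5+14 = 82
Upland → Denton → Elm → Thorn → North → Cedar → Upland: 19+17+16+8+5+10 = 75
Upland → Denton → Cedar → Elm → North → Thorn → Upland: 19+13+9+13+8+17 = 79
Upland → Denton → Cedar → Elm → Thorn → North → Upland: 19+13+9+16+8+14 = 79
Upland → Denton → Cedar → North → Elm → Thorn → Upland: 19+13+5+13+16+17 = 83
Upland → Denton → Cedar → North → Thorn → Elm → Upland: 19+13+5+8+16+2 = 63
Upland → Denton → Cedar → Thorn → Elm → North → Upland: 19+13+11+16+13+14 = 86
Upland → Denton → Cedar → Thorn → North → Elm → Upland: 19+13+11+8+13+2 = 66
Upland → Denton → North → Elm → Cedar → Thorn → Upland: 19+10+13+9+11+17 = 79
Upland → Denton → North → Elm → Thorn → Cedar → Upland: 19+10+13+16+11+10 = 79
… (46 more)
Upland → Elm → Denton → Thorn → North → Cedar → Upland: 2+17+2+8+5+10 = 44  ← best
The minimum is 44.
One optimal route: Upland → Elm → Denton → Thorn → North → Cedar → Upland (or its reverse).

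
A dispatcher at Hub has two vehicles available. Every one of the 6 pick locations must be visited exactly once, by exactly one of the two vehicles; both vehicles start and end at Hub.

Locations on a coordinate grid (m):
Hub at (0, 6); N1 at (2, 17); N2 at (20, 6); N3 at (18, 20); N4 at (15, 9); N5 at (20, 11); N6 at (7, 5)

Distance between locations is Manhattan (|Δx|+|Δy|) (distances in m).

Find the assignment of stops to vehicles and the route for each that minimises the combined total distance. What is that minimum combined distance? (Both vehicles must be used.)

Try each way of splitting the stops between the two vehicles (each non-empty) and, for each split, find the best tour for each vehicle:
  {N1} + {N2, N3, N4, N5, N6}: 26 + 70 = 96
  {N2} + {N1, N3, N4, N5, N6}: 40 + 70 = 110
  {N1, N2} + {N3, N4, N5, N6}: 62 + 70 = 132
  {N3} + {N1, N2, N4, N5, N6}: 64 + 68 = 132
  {N1, N3} + {N2, N4, N5, N6}: 64 + 52 = 116
  {N2, N3} + {N1, N4, N5, N6}: 68 + 64 = 132
  … (31 splits in total)
  {N1, N2, N3, N4, N5} + {N6}: 74 + 16 = 90  ← best
Best: vehicle 1 Hub → N1 → N3 → N5 → N2 → N4 → Hub = 74; vehicle 2 Hub → N6 → Hub = 16; combined 90.

90 m — the smallest possible combined total.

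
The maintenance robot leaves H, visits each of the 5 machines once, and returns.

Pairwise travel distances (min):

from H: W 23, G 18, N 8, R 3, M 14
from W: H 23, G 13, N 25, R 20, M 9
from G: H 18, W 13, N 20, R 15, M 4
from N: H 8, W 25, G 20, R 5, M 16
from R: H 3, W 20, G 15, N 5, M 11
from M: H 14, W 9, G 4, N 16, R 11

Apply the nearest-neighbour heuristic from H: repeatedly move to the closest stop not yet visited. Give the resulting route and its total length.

H → [R:3 / N:8 / M:14 / G:18 / W:23] → R (3)
R → [N:5 / M:11 / G:15 / W:20] → N (5)
N → [M:16 / G:20 / W:25] → M (16)
M → [G:4 / W:9] → G (4)
G → [W:13] → W (13)
Return W→H: 23.
Total = 3 + 5 + 16 + 4 + 13 + 23 = 64.

Nearest-neighbour total = 64 min; route H → R → N → M → G → W → H.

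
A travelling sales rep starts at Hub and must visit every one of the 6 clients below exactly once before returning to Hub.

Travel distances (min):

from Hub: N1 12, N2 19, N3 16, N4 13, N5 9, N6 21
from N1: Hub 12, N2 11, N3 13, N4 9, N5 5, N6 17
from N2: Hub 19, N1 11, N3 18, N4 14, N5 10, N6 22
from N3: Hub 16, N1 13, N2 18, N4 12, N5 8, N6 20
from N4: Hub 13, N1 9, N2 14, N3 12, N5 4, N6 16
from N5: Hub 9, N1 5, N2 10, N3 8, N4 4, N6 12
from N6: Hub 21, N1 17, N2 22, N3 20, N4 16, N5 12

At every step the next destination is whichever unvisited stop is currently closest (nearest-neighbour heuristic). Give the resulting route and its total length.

At Hub the remaining stops are N5 9, N1 12, N4 13, N3 16, N2 19, N6 21; go to N5.
At N5 the remaining stops are N4 4, N1 5, N3 8, N2 10, N6 12; go to N4.
At N4 the remaining stops are N1 9, N3 12, N2 14, N6 16; go to N1.
At N1 the remaining stops are N2 11, N3 13, N6 17; go to N2.
At N2 the remaining stops are N3 18, N6 22; go to N3.
At N3 the remaining stops are N6 20; go to N6.
Return N6→Hub: 21.
Total = 9 + 4 + 9 + 11 + 18 + 20 + 21 = 92.

92 min along Hub → N5 → N4 → N1 → N2 → N3 → N6 → Hub.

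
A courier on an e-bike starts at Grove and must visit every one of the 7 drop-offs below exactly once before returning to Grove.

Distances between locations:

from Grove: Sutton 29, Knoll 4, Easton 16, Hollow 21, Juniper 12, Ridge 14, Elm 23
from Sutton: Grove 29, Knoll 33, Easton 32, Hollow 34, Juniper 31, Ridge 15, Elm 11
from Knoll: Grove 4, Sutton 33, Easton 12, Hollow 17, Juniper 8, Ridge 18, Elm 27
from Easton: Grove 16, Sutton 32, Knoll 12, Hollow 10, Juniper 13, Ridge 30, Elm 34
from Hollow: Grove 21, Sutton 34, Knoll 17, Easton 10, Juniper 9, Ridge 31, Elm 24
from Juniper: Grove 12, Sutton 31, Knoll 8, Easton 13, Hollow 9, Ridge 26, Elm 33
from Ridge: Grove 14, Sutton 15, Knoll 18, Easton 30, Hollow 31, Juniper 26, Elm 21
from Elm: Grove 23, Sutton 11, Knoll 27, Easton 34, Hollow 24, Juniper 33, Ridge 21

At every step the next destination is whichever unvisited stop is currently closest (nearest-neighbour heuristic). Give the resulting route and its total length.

Total distance 110 via the nearest-neighbour route Grove → Knoll → Juniper → Hollow → Easton → Ridge → Sutton → Elm → Grove.

At Grove the remaining stops are Knoll 4, Juniper 12, Ridge 14, Easton 16, Hollow 21, Elm 23, Sutton 29; go to Knoll.
At Knoll the remaining stops are Juniper 8, Easton 12, Hollow 17, Ridge 18, Elm 27, Sutton 33; go to Juniper.
At Juniper the remaining stops are Hollow 9, Easton 13, Ridge 26, Sutton 31, Elm 33; go to Hollow.
At Hollow the remaining stops are Easton 10, Elm 24, Ridge 31, Sutton 34; go to Easton.
At Easton the remaining stops are Ridge 30, Sutton 32, Elm 34; go to Ridge.
At Ridge the remaining stops are Sutton 15, Elm 21; go to Sutton.
At Sutton the remaining stops are Elm 11; go to Elm.
Return Elm→Grove: 23.
Total = 4 + 8 + 9 + 10 + 30 + 15 + 11 + 23 = 110.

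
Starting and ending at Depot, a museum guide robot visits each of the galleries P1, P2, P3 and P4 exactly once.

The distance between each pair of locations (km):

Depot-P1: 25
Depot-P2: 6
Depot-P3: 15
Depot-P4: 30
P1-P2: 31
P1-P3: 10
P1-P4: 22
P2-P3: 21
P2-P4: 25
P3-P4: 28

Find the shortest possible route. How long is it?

With 4 stops there are 4!/2 = 12 distinct round trips (a route and its reverse cost the same).
Depot-P1-P2-P3-P4-Depot: 25+31+21+28+30 = 135
Depot-P1-P2-P4-P3-Depot: 25+31+25+28+15 = 124
Depot-P1-P3-P2-P4-Depot: 25+10+21+25+30 = 111
Depot-P1-P3-P4-P2-Depot: 25+10+28+25+6 = 94
Depot-P1-P4-P2-P3-Depot: 25+22+25+21+15 = 108
Depot-P1-P4-P3-P2-Depot: 25+22+28+21+6 = 102
Depot-P2-P1-P3-P4-Depot: 6+31+10+28+30 = 105
Depot-P2-P1-P4-P3-Depot: 6+31+22+28+15 = 102
Depot-P2-P3-P1-P4-Depot: 6+21+10+22+30 = 89
Depot-P2-P4-P1-P3-Depot: 6+25+22+10+15 = 78
Depot-P3-P1-P2-P4-Depot: 15+10+31+25+30 = 111
Depot-P3-P2-P1-P4-Depot: 15+21+31+22+30 = 119
The minimum is 78.
One optimal route: Depot → P2 → P4 → P1 → P3 → Depot (or its reverse).

Shortest round trip = 78 km.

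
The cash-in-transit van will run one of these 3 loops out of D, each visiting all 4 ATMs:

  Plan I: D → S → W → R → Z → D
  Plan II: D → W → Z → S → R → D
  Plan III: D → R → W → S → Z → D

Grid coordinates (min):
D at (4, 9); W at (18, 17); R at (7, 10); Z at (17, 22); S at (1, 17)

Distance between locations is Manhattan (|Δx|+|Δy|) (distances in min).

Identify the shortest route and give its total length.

Shortest is Plan II, total 66 min.

Plan I: 11 + 17 + 18 + 22 + 26 = 94
Plan II: 22 + 6 + 21 + 13 + 4 = 66
Plan III: 4 + 18 + 17 + 21 + 26 = 86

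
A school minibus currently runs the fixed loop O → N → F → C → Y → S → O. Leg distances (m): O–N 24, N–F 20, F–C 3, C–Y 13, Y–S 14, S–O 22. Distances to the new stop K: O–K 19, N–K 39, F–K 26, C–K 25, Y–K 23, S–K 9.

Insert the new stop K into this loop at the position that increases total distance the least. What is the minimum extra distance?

Adding 6 m by placing K on the S–O leg.

Insertion cost between consecutive stops i–j is d(i,K) + d(K,j) − d(i,j):
  between O and N: 19 + 39 − 24 = 34
  between N and F: 39 + 26 − 20 = 45
  between F and C: 26 + 25 − 3 = 48
  between C and Y: 25 + 23 − 13 = 35
  between Y and S: 23 + 9 − 14 = 18
  between S and O: 9 + 19 − 22 = 6
Cheapest insertion is between S and O, adding 6.
New total = 96 + 6 = 102.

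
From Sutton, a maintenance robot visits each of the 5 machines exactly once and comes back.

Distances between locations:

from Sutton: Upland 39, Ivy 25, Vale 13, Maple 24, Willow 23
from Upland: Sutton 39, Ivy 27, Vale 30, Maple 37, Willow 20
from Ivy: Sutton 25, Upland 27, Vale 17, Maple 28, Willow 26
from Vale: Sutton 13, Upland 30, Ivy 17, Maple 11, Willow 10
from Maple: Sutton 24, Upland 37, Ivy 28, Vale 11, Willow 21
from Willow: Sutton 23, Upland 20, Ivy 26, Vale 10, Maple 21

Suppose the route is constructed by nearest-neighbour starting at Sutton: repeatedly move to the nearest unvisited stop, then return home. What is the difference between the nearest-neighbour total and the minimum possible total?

5 longer than the optimal tour.

Sutton: Vale=13, Willow=23, Maple=24, Ivy=25, Upland=39 ⇒ Vale
Vale: Willow=10, Maple=11, Ivy=17, Upland=30 ⇒ Willow
Willow: Upland=20, Maple=21, Ivy=26 ⇒ Upland
Upland: Ivy=27, Maple=37 ⇒ Ivy
Ivy: Maple=28 ⇒ Maple
NN route Sutton → Vale → Willow → Upland → Ivy → Maple → Sutton costs 122.
Optimal: Sutton → Ivy → Upland → Willow → Vale → Maple → Sutton costs 117 (by enumerating all 60 distinct tours).
Excess = 122 − 117 = 5.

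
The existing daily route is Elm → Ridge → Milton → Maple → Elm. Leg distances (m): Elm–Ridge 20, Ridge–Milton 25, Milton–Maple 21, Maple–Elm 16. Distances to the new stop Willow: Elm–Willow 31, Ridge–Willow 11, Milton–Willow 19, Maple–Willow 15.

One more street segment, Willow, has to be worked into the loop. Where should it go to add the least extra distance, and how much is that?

Insertion cost between consecutive stops i–j is d(i,Willow) + d(Willow,j) − d(i,j):
  between Elm and Ridge: 31 + 11 − 20 = 22
  between Ridge and Milton: 11 + 19 − 25 = 5
  between Milton and Maple: 19 + 15 − 21 = 13
  between Maple and Elm: 15 + 31 − 16 = 30
Cheapest insertion is between Ridge and Milton, adding 5.
New total = 82 + 5 = 87.

Adding 5 m by placing Willow on the Ridge–Milton leg.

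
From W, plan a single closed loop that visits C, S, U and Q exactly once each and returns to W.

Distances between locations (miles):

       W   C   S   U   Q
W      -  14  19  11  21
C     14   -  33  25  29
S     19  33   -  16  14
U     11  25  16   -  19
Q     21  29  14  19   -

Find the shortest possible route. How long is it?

Shortest round trip = 84 miles.

With 4 stops there are 4!/2 = 12 distinct round trips (a route and its reverse cost the same).
W→C→S→U→Q→W: 14+33+16+19+21 = 103
W→C→S→Q→U→W: 14+33+14+19+11 = 91
W→C→U→S→Q→W: 14+25+16+14+21 = 90
W→C→U→Q→S→W: 14+25+19+14+19 = 91
W→C→Q→S→U→W: 14+29+14+16+11 = 84
W→C→Q→U→S→W: 14+29+19+16+19 = 97
W→S→C→U→Q→W: 19+33+25+19+21 = 117
W→S→C→Q→U→W: 19+33+29+19+11 = 111
W→S→U→C→Q→W: 19+16+25+29+21 = 110
W→S→Q→C→U→W: 19+14+29+25+11 = 98
W→U→C→S→Q→W: 11+25+33+14+21 = 104
W→U→S→C→Q→W: 11+16+33+29+21 = 110
The minimum is 84.
One optimal route: W → C → Q → S → U → W (or its reverse).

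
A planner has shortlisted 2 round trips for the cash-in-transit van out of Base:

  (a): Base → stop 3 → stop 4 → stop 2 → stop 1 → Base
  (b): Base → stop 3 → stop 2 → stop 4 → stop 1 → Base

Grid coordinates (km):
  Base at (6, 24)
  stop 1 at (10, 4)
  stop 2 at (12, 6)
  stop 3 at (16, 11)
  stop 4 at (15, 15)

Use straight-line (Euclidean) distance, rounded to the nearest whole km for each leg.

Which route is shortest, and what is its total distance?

(a): 16 + 4 + 9 + 3 + 20 = 52
(b): 16 + 6 + 9 + 12 + 20 = 63

52 km — (a) is the shortest.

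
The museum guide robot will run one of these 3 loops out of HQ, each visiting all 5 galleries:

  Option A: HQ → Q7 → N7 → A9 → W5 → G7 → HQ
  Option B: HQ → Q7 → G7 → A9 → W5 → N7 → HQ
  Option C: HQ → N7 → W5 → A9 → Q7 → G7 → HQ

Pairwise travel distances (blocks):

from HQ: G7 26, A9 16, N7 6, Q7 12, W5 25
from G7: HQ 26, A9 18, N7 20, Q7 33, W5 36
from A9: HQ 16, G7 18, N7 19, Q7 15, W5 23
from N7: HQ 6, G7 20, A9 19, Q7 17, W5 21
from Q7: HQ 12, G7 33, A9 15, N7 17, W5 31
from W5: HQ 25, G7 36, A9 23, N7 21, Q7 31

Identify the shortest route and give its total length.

Shortest is Option B, total 113 blocks.

Option A: 12 + 17 + 19 + 23 + 36 + 26 = 133
Option B: 12 + 33 + 18 + 23 + 21 + 6 = 113
Option C: 6 + 21 + 23 + 15 + 33 + 26 = 124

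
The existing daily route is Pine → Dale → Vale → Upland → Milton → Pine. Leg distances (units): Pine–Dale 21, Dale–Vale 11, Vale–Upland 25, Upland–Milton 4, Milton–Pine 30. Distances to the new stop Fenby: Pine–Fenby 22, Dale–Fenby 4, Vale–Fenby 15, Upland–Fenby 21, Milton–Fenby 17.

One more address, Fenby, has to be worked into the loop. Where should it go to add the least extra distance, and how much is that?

+5 — insert Fenby between Pine and Dale.

Insertion cost between consecutive stops i–j is d(i,Fenby) + d(Fenby,j) − d(i,j):
  between Pine and Dale: 22 + 4 − 21 = 5
  between Dale and Vale: 4 + 15 − 11 = 8
  between Vale and Upland: 15 + 21 − 25 = 11
  between Upland and Milton: 21 + 17 − 4 = 34
  between Milton and Pine: 17 + 22 − 30 = 9
Cheapest insertion is between Pine and Dale, adding 5.
New total = 91 + 5 = 96.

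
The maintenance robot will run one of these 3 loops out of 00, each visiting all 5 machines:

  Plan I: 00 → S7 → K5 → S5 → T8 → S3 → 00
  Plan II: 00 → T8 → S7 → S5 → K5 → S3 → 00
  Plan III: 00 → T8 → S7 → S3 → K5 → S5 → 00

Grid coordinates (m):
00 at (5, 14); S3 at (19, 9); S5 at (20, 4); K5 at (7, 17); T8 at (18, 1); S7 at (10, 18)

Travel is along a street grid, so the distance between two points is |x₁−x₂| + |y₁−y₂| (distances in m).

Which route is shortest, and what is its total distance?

Plan I: 9 + 4 + 26 + 5 + 9 + 19 = 72
Plan II: 26 + 25 + 24 + 26 + 20 + 19 = 140
Plan III: 26 + 25 + 18 + 20 + 26 + 25 = 140

72 m — Plan I is the shortest.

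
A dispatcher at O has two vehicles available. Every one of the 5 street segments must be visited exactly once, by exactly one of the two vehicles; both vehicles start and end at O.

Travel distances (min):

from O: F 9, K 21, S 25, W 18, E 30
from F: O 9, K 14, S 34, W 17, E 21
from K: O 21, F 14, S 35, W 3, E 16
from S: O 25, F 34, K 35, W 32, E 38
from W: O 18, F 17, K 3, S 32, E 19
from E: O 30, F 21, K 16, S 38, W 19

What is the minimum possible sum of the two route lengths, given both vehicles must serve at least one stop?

Minimum combined distance: 117 min.

There are 2^4 − 1 = 15 ways to divide the 5 stops into two non-empty groups. For each, the best each vehicle can do is its own shortest tour through its group:
  {F} + {K, S, W, E}: 18 + 100 = 118
  {K} + {F, S, W, E}: 42 + 106 = 148
  {F, K} + {S, W, E}: 44 + 100 = 144
  {S} + {F, K, W, E}: 50 + 67 = 117
  {F, S} + {K, W, E}: 68 + 67 = 135
  {K, S} + {F, W, E}: 81 + 67 = 148
  … (15 splits in total)
Best: vehicle 1 O → S → O = 50; vehicle 2 O → F → E → K → W → O = 67; combined 117.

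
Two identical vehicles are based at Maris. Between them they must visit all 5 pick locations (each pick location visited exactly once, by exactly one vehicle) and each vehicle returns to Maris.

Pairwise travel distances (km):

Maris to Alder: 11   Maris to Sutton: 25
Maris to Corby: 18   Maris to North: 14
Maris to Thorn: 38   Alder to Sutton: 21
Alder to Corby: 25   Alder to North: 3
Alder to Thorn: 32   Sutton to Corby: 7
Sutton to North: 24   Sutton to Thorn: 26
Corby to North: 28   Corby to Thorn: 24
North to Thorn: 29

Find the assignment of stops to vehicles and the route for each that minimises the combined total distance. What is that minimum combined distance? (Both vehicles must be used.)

116 km — the smallest possible combined total.

There are 2^4 − 1 = 15 ways to divide the 5 stops into two non-empty groups. For each, the best each vehicle can do is its own shortest tour through its group:
  {Alder} + {Sutton, Corby, North, Thorn}: 22 + 94 = 116
  {Sutton} + {Alder, Corby, North, Thorn}: 50 + 85 = 135
  {Alder, Sutton} + {Corby, North, Thorn}: 57 + 85 = 142
  {Corby} + {Alder, Sutton, North, Thorn}: 36 + 94 = 130
  {Alder, Corby} + {Sutton, North, Thorn}: 54 + 94 = 148
  {Sutton, Corby} + {Alder, North, Thorn}: 50 + 81 = 131
  … (15 splits in total)
Best: vehicle 1 Maris → Alder → Maris = 22; vehicle 2 Maris → Corby → Sutton → Thorn → North → Maris = 94; combined 116.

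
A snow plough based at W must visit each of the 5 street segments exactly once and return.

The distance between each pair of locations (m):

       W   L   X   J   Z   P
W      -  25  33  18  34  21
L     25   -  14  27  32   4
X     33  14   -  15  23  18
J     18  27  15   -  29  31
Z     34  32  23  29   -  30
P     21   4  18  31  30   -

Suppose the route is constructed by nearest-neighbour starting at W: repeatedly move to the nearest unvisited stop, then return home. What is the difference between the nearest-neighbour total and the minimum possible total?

W: J=18, P=21, L=25, X=33, Z=34 ⇒ J
J: X=15, L=27, Z=29, P=31 ⇒ X
X: L=14, P=18, Z=23 ⇒ L
L: P=4, Z=32 ⇒ P
P: Z=30 ⇒ Z
NN route W → J → X → L → P → Z → W costs 115.
Optimal: W → J → Z → X → L → P → W costs 109 (by enumerating all 60 distinct tours).
Excess = 115 − 109 = 6.

Excess over optimum: 6 m.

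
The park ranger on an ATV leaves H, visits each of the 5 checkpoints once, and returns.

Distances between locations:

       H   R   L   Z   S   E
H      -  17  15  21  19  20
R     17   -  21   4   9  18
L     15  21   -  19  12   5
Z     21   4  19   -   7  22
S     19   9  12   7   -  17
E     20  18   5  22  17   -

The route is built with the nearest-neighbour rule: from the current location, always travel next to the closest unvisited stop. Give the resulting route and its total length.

From H: distances to unvisited — L=15, R=17, S=19, E=20, Z=21. Nearest is L (15).
From L: distances to unvisited — E=5, S=12, Z=19, R=21. Nearest is E (5).
From E: distances to unvisited — S=17, R=18, Z=22. Nearest is S (17).
From S: distances to unvisited — Z=7, R=9. Nearest is Z (7).
From Z: distances to unvisited — R=4. Nearest is R (4).
Return R→H: 17.
Total = 15 + 5 + 17 + 7 + 4 + 17 = 65.

Nearest-neighbour total = 65; route H → L → E → S → Z → R → H.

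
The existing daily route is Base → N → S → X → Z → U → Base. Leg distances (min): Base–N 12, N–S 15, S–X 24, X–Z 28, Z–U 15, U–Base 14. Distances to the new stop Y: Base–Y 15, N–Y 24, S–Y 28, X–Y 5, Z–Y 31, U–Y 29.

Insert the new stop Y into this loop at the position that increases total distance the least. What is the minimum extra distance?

+8 min — insert Y between X and Z.

Insertion cost between consecutive stops i–j is d(i,Y) + d(Y,j) − d(i,j):
  between Base and N: 15 + 24 − 12 = 27
  between N and S: 24 + 28 − 15 = 37
  between S and X: 28 + 5 − 24 = 9
  between X and Z: 5 + 31 − 28 = 8
  between Z and U: 31 + 29 − 15 = 45
  between U and Base: 29 + 15 − 14 = 30
Cheapest insertion is between X and Z, adding 8.
New total = 108 + 8 = 116.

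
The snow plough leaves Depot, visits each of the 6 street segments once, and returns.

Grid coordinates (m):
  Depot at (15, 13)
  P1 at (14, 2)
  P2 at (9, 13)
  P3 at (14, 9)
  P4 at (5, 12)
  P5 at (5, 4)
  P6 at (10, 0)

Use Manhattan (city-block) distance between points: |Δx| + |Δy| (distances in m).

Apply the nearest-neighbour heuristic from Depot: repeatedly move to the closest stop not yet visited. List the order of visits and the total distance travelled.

46 m along Depot → P3 → P1 → P6 → P5 → P4 → P2 → Depot.

At Depot the remaining stops are P3 5, P2 6, P4 11, P1 12, P6 18, P5 19; go to P3.
At P3 the remaining stops are P1 7, P2 9, P4 12, P6 13, P5 14; go to P1.
At P1 the remaining stops are P6 6, P5 11, P2 16, P4 19; go to P6.
At P6 the remaining stops are P5 9, P2 14, P4 17; go to P5.
At P5 the remaining stops are P4 8, P2 13; go to P4.
At P4 the remaining stops are P2 5; go to P2.
Return P2→Depot: 6.
Total = 5 + 7 + 6 + 9 + 8 + 5 + 6 = 46.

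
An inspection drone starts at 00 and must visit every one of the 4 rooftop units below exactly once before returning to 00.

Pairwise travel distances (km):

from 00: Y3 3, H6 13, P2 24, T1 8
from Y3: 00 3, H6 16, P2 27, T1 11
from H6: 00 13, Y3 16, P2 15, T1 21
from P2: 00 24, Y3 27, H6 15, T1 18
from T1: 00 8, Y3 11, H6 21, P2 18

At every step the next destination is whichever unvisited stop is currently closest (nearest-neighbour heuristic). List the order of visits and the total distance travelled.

Total distance 60 km via the nearest-neighbour route 00 → Y3 → T1 → P2 → H6 → 00.

At 00 the remaining stops are Y3 3, T1 8, H6 13, P2 24; go to Y3.
At Y3 the remaining stops are T1 11, H6 16, P2 27; go to T1.
At T1 the remaining stops are P2 18, H6 21; go to P2.
At P2 the remaining stops are H6 15; go to H6.
Return H6→00: 13.
Total = 3 + 11 + 18 + 15 + 13 = 60.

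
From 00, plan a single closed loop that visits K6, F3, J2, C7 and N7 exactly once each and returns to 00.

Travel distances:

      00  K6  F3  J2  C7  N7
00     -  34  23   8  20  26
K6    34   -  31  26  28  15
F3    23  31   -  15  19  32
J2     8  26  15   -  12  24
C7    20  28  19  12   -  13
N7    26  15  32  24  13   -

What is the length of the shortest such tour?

00 - K6 - F3 - J2 - C7 - N7 - 00: 34+31+15+12+13+26 = 131
00 - K6 - F3 - J2 - N7 - C7 - 00: 34+31+15+24+13+20 = 137
00 - K6 - F3 - C7 - J2 - N7 - 00: 34+31+19+12+24+26 = 146
00 - K6 - F3 - C7 - N7 - J2 - 00: 34+31+19+13+24+8 = 129
00 - K6 - F3 - N7 - J2 - C7 - 00: 34+31+32+24+12+20 = 153
00 - K6 - F3 - N7 - C7 - J2 - 00: 34+31+32+13+12+8 = 130
00 - K6 - J2 - F3 - C7 - N7 - 00: 34+26+15+19+13+26 = 133
00 - K6 - J2 - F3 - N7 - C7 - 00: 34+26+15+32+13+20 = 140
00 - K6 - J2 - C7 - F3 - N7 - 00: 34+26+12+19+32+26 = 149
00 - K6 - J2 - C7 - N7 - F3 - 00: 34+26+12+13+32+23 = 140
00 - K6 - J2 - N7 - F3 - C7 - 00: 34+26+24+32+19+20 = 155
00 - K6 - J2 - N7 - C7 - F3 - 00: 34+26+24+13+19+23 = 139
00 - K6 - C7 - F3 - J2 - N7 - 00: 34+28+19+15+24+26 = 146
00 - K6 - C7 - F3 - N7 - J2 - 00: 34+28+19+32+24+8 = 145
… (46 more)
00 - F3 - K6 - N7 - C7 - J2 - 00: 23+31+15+13+12+8 = 102  ← best
The minimum is 102.
One optimal route: 00 → F3 → K6 → N7 → C7 → J2 → 00 (or its reverse).

Shortest round trip = 102.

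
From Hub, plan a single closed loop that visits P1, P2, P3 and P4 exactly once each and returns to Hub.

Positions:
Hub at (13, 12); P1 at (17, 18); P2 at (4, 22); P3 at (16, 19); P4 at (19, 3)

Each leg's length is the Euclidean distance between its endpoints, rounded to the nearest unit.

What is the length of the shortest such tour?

Hub → P1 → P2 → P3 → P4 → Hub: 7+14+12+16+11 = 60
Hub → P1 → P2 → P4 → P3 → Hub: 7+14+24+16+8 = 69
Hub → P1 → P3 → P2 → P4 → Hub: 7+1+12+24+11 = 55
Hub → P1 → P3 → P4 → P2 → Hub: 7+1+16+24+13 = 61
Hub → P1 → P4 → P2 → P3 → Hub: 7+15+24+12+8 = 66
Hub → P1 → P4 → P3 → P2 → Hub: 7+15+16+12+13 = 63
Hub → P2 → P1 → P3 → P4 → Hub: 13+14+1+16+11 = 55
Hub → P2 → P1 → P4 → P3 → Hub: 13+14+15+16+8 = 66
Hub → P2 → P3 → P1 → P4 → Hub: 13+12+1+15+11 = 52
Hub → P2 → P4 → P1 → P3 → Hub: 13+24+15+1+8 = 61
Hub → P3 → P1 → P2 → P4 → Hub: 8+1+14+24+11 = 58
Hub → P3 → P2 → P1 → P4 → Hub: 8+12+14+15+11 = 60
The minimum is 52.
One optimal route: Hub → P2 → P3 → P1 → P4 → Hub (or its reverse).

Minimum total distance: 52.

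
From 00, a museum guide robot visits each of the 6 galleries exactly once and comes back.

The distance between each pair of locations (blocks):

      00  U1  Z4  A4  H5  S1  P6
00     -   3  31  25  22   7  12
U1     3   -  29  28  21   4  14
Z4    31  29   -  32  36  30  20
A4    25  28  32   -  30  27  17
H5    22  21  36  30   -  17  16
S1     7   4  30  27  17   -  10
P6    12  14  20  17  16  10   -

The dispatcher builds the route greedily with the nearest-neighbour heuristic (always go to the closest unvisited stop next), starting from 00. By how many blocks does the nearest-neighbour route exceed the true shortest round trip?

Excess over optimum: 9 blocks.

From 00: U1=3, S1=7, P6=12, H5=22, A4=25, Z4=31 → choose U1 (3).
From U1: S1=4, P6=14, H5=21, A4=28, Z4=29 → choose S1 (4).
From S1: P6=10, H5=17, A4=27, Z4=30 → choose P6 (10).
From P6: H5=16, A4=17, Z4=20 → choose H5 (16).
From H5: A4=30, Z4=36 → choose A4 (30).
From A4: Z4=32 → choose Z4 (32).
NN route 00 → U1 → S1 → P6 → H5 → A4 → Z4 → 00 costs 126.
Optimal: 00 → U1 → S1 → H5 → P6 → Z4 → A4 → 00 costs 117 (by enumerating all 360 distinct tours).
Excess = 126 − 117 = 9.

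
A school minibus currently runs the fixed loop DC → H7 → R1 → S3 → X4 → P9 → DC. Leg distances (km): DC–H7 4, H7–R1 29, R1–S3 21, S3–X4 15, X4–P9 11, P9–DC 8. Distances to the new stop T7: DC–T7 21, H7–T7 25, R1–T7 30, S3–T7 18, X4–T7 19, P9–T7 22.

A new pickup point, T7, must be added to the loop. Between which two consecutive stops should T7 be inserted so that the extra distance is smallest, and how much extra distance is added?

Insertion cost between consecutive stops i–j is d(i,T7) + d(T7,j) − d(i,j):
  between DC and H7: 21 + 25 − 4 = 42
  between H7 and R1: 25 + 30 − 29 = 26
  between R1 and S3: 30 + 18 − 21 = 27
  between S3 and X4: 18 + 19 − 15 = 22
  between X4 and P9: 19 + 22 − 11 = 30
  between P9 and DC: 22 + 21 − 8 = 35
Cheapest insertion is between S3 and X4, adding 22.
New total = 88 + 22 = 110.

Adding 22 km by placing T7 on the S3–X4 leg.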